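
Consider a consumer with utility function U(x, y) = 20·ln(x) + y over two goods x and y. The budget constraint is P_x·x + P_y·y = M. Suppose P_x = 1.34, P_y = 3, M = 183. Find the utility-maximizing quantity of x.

Set MRS = P_x/P_y: (20/x)/1 = P_x/P_y.
So x*(P_x,P_y) = 20·P_y/P_x, independent of income; and y* = (M − 20·P_y)/P_y.
At the given prices: x* = 20·3/1.34 = 44.7761.

x* = 44.7761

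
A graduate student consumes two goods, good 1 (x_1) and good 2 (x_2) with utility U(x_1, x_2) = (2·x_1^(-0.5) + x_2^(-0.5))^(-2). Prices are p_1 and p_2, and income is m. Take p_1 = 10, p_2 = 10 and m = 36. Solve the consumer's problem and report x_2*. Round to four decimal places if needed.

x_2* = 1.3914

MRS = MU_x_1/MU_x_2 = 2·(x_2/x_1)^(1.5). Set equal to p_1/p_2.
Solve for the ratio: x_2/x_1 = [(1/2)·p_1/p_2]^(2/3).
Substitute x_2 = (x_2/x_1)·x_1 into the budget: x_1* = m/(p_1 + p_2·(x_2/x_1)).
Numerically x_2/x_1 = 0.629961, so x_1* = 36/(10 + 10·0.629961) = 2.2086 and x_2* = 0.629961·2.2086 = 1.3914.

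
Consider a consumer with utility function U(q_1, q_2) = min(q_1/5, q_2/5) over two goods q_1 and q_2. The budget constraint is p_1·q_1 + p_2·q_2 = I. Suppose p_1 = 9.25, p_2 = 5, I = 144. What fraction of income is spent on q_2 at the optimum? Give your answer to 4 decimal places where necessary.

With perfect complements, no substitution: consume in ratio q_1:q_2 = 5:5.
Budget: p_1·q_1 + p_2·q_1 = I, so (5·p_1 + 5·p_2)·q_1 = 5·I.
Demand: q_1*(p_1,p_2,I) = 5·I/(5·p_1 + 5·p_2), q_2* = 5·I/(5·p_1 + 5·p_2).
Here 5·9.25 + 5·5 = 71.25, giving q_1* = 10.1053 and q_2* = 10.1053.
Expenditure on q_2: 5·10.1053 = 50.5263; share = 0.3509.

share on q_2 = 0.3509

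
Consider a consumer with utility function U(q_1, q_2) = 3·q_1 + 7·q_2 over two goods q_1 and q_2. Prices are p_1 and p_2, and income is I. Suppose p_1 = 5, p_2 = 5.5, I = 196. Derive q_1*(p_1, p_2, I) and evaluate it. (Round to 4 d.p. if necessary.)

q_1* = 0

Perfect substitutes: compare marginal utility per dollar. 3/p_1 vs 7/p_2 → 0.6 vs 1.2727.
q_2 gives more utility per dollar, so spend all income on q_2: q_2* = I/p_2, q_1* = 0.
Numerically: q_1* = 0, q_2* = 35.6364.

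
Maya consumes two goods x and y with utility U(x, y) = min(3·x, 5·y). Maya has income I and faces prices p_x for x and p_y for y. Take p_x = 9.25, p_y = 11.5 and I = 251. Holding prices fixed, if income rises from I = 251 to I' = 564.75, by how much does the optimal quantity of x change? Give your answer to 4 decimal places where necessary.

With perfect complements, no substitution: consume in ratio x:y = 5:3.
Budget: p_x·x + p_y·(3/5)·x = I, so (5·p_x + 3·p_y)·x = 5·I.
Demand: x*(p_x,p_y,I) = 5·I/(5·p_x + 3·p_y), y* = 3·I/(5·p_x + 3·p_y).
Here 5·9.25 + 3·11.5 = 80.75, giving x* = 15.5418.
At I' = 564.75: x* = 34.969. Change: 34.969 − 15.5418 = 19.4272.

Δx* = 19.4272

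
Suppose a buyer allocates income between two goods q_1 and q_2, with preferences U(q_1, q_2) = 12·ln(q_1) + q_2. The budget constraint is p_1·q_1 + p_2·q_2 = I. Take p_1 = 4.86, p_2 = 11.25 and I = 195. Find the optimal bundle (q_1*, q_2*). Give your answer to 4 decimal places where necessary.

Set MRS = p_1/p_2: (12/q_1)/1 = p_1/p_2.
So q_1*(p_1,p_2) = 12·p_2/p_1, independent of income; and q_2* = (I − 12·p_2)/p_2.
At the given prices: q_1* = 12·11.25/4.86 = 27.7778, and q_2* = 5.3333.

q_1* = 27.7778, q_2* = 5.3333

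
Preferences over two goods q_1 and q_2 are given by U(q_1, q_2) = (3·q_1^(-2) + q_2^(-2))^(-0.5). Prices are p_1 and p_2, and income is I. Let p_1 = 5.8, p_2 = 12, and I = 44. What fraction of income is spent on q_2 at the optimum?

Numerically q_2/q_1 = 0.544137, so q_1* = 44/(5.8 + 12·0.544137) = 3.5686 and q_2* = 0.544137·3.5686 = 1.9418.
Expenditure on q_2: 12·1.9418 = 23.3019; share = 0.5296.

share on q_2 = 0.5296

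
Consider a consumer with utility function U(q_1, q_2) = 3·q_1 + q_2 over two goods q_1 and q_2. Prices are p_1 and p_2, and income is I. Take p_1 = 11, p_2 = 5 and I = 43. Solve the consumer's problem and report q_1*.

q_1* = 3.9091

Linear utility — the consumer picks whichever good has higher MU/price: 3/11 = 0.2727 vs 1/5 = 0.2.
q_1 gives more utility per dollar, so spend all income on q_1: q_1* = I/p_1, q_2* = 0.
Numerically: q_1* = 3.9091, q_2* = 0.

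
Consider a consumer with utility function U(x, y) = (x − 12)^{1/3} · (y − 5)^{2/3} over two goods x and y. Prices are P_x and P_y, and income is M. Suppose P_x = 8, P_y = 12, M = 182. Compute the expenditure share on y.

Let x' = x−12, y' = y−5. MRS = (1/2)·y'/x' = P_x/P_y.
Substituting into the budget: x* = 12 + 1/3·(M − 12·P_x − 5·P_y)/P_x, and y* = 5 + 2/3·(…)/P_y.
Discretionary income = 182 − 12·8 − 5·12 = 26; x* = 12 + 1/3·26/8 = 13.0833; y* = 5 + 2/3·26/12 = 6.4444.
Expenditure on y: 12·6.4444 = 77.3333; share = 0.4249.

share on y = 0.4249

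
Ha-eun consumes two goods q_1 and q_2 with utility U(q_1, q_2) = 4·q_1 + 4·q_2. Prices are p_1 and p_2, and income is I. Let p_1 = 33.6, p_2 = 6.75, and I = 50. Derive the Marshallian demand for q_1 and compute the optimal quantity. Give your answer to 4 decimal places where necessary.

q_1* = 0

Linear utility — the consumer picks whichever good has higher MU/price: 4/33.6 = 0.119 vs 4/6.75 = 0.5926.
q_2 gives more utility per dollar, so spend all income on q_2: q_2* = I/p_2, q_1* = 0.
Numerically: q_1* = 0, q_2* = 7.4074.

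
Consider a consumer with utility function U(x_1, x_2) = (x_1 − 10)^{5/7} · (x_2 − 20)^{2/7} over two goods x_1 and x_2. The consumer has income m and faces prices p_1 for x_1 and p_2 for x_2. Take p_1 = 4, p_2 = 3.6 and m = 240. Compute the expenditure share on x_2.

Substituting into the budget: x_1* = 10 + 5/7·(m − 10·p_1 − 20·p_2)/p_1, and x_2* = 20 + 2/7·(…)/p_2.
Discretionary income = 240 − 10·4 − 20·3.6 = 128; x_1* = 10 + 5/7·128/4 = 32.8571; x_2* = 20 + 2/7·128/3.6 = 30.1587.
Expenditure on x_2: 3.6·30.1587 = 108.5714; share = 0.4524.

share on x_2 = 0.4524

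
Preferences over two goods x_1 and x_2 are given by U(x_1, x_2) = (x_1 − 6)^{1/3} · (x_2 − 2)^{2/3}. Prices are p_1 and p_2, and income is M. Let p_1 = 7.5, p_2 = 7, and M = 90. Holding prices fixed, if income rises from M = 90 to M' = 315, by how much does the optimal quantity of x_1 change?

Δx_1* = 10

Let x_1' = x_1−6, x_2' = x_2−2. MRS = (1/2)·x_2'/x_1' = p_1/p_2.
Substituting into the budget: x_1* = 6 + 1/3·(M − 6·p_1 − 2·p_2)/p_1, and x_2* = 2 + 2/3·(…)/p_2.
Discretionary income = 90 − 6·7.5 − 2·7 = 31; x_1* = 6 + 1/3·31/7.5 = 7.3778.
At M' = 315: x_1* = 17.3778. Change: 17.3778 − 7.3778 = 10.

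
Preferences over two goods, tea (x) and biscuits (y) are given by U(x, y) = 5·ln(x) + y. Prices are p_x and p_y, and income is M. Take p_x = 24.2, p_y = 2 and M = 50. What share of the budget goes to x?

MU_x = 5/x, MU_y = 1. Tangency: 5/x = p_x/p_y.
So x*(p_x,p_y) = 5·p_y/p_x, independent of income; and y* = (M − 5·p_y)/p_y.
At the given prices: x* = 5·2/24.2 = 0.4132, and y* = 20.
Expenditure on x: 24.2·0.4132 = 10; share = 0.2.

share on x = 0.2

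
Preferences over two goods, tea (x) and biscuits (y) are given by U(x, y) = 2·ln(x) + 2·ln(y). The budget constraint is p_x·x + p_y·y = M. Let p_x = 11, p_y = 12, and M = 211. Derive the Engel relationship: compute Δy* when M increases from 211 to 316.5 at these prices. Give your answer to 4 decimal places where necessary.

Δy* = 4.3958

Tangency: MRS = y/x = p_x/p_y.
Rearranging, p_y·y = p_x·x. Substituting into the budget gives p_x·x·(1 + 1) = M.
Demand: x*(p_x,p_y,M) = 0.5·M/p_x and y* = 0.5·M/p_y.
At p_x=11, p_y=12, M=211: y* = 0.5·211/12 = 8.7917.
At M' = 316.5: y* = 13.1875. Change: 13.1875 − 8.7917 = 4.3958.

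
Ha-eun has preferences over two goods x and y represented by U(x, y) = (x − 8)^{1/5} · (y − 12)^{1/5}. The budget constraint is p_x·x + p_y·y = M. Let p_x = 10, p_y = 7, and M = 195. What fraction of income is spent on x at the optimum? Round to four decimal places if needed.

MRS = (y−12)/(x−8). Tangency with p_x/p_y gives y−12 = (p_x/p_y)·(x−8).
After buying the subsistence bundle (8, 12), a share 0.5 of the remaining income goes to x: x* = 8 + 0.5·(M − 8p_x − 12p_y)/p_x.
Discretionary income = 195 − 8·10 − 12·7 = 31; x* = 8 + 0.5·31/10 = 9.55; y* = 12 + 0.5·31/7 = 14.2143.
Expenditure on x: 10·9.55 = 95.5; share = 0.4897.

share on x = 0.4897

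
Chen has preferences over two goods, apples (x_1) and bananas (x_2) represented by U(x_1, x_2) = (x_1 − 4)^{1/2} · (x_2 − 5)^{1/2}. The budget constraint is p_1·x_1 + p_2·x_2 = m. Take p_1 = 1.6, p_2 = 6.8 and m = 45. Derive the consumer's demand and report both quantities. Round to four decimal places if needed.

Let x_1' = x_1−4, x_2' = x_2−5. MRS = x_2'/x_1' = p_1/p_2.
After buying the subsistence bundle (4, 5), a share 0.5 of the remaining income goes to x_1: x_1* = 4 + 0.5·(m − 4p_1 − 5p_2)/p_1.
Discretionary income = 45 − 4·1.6 − 5·6.8 = 4.6; x_1* = 4 + 0.5·4.6/1.6 = 5.4375; x_2* = 5 + 0.5·4.6/6.8 = 5.3382.

x_1* = 5.4375, x_2* = 5.3382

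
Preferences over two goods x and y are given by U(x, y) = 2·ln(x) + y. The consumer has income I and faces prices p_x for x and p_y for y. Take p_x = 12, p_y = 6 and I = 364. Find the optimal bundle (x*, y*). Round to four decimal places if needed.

MU_x = 2/x, MU_y = 1. Tangency: 2/x = p_x/p_y.
So x*(p_x,p_y) = 2·p_y/p_x, independent of income; and y* = (I − 2·p_y)/p_y.
At the given prices: x* = 2·6/12 = 1, and y* = 58.6667.

x* = 1, y* = 58.6667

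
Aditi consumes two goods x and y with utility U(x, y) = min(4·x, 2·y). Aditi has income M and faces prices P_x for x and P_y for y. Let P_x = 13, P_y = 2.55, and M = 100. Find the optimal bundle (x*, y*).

Leontief preferences: the optimum is at the kink where x/2 = y/4, i.e. y = 2·x.
Budget: P_x·x + P_y·2·x = M, so (2·P_x + 4·P_y)·x = 2·M.
Demand: x*(P_x,P_y,M) = 2·M/(2·P_x + 4·P_y), y* = 4·M/(2·P_x + 4·P_y).
Here 2·13 + 4·2.55 = 36.2, giving x* = 5.5249 and y* = 11.0497.

x* = 5.5249, y* = 11.0497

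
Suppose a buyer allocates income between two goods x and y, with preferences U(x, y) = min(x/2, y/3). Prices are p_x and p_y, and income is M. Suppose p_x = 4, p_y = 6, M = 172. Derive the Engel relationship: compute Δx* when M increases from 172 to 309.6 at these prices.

With perfect complements, no substitution: consume in ratio x:y = 2:3.
Budget: p_x·x + p_y·(3/2)·x = M, so (2·p_x + 3·p_y)·x = 2·M.
Demand: x*(p_x,p_y,M) = 2·M/(2·p_x + 3·p_y), y* = 3·M/(2·p_x + 3·p_y).
Here 2·4 + 3·6 = 26, giving x* = 13.2308.
At M' = 309.6: x* = 23.8154. Change: 23.8154 − 13.2308 = 10.5846.

Δx* = 10.5846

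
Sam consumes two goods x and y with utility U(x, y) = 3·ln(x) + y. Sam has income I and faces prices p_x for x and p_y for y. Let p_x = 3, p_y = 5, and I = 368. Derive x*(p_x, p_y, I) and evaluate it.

MU_x = 3/x, MU_y = 1. Tangency: 3/x = p_x/p_y.
So x*(p_x,p_y) = 3·p_y/p_x, independent of income; and y* = (I − 3·p_y)/p_y.
At the given prices: x* = 3·5/3 = 5.

x* = 5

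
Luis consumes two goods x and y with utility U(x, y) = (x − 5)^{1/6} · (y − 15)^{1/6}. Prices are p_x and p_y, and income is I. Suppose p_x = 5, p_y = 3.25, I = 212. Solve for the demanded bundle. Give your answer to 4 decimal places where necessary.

This is Cobb-Douglas in (x−5, y−15): tangency gives 1/6·p_y·(y−15) = 1/6·p_x·(x−5).
After buying the subsistence bundle (5, 15), a share 0.5 of the remaining income goes to x: x* = 5 + 0.5·(I − 5p_x − 15p_y)/p_x.
Discretionary income = 212 − 5·5 − 15·3.25 = 138.25; x* = 5 + 0.5·138.25/5 = 18.825; y* = 15 + 0.5·138.25/3.25 = 36.2692.

x* = 18.825, y* = 36.2692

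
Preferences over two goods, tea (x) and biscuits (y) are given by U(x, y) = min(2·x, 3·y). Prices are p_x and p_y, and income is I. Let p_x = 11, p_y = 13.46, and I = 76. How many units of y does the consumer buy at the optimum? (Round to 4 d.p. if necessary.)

With perfect complements, no substitution: consume in ratio x:y = 3:2.
Budget: p_x·x + p_y·(2/3)·x = I, so (3·p_x + 2·p_y)·x = 3·I.
Demand: x*(p_x,p_y,I) = 3·I/(3·p_x + 2·p_y), y* = 2·I/(3·p_x + 2·p_y).
Here 3·11 + 2·13.46 = 59.92, giving y* = 2.5367.

y* = 2.5367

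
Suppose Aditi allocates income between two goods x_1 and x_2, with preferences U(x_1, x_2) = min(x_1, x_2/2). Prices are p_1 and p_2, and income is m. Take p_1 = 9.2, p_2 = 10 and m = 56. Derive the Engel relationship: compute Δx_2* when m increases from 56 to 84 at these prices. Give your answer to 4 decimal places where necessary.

Leontief preferences: the optimum is at the kink where x_1/1 = x_2/2, i.e. x_2 = 2·x_1.
Budget: p_1·x_1 + p_2·2·x_1 = m, so (p_1 + 2·p_2)·x_1 = m.
Demand: x_1*(p_1,p_2,m) = m/(p_1 + 2·p_2), x_2* = 2·m/(p_1 + 2·p_2).
Here 9.2 + 2·10 = 29.2, giving x_2* = 3.8356.
At m' = 84: x_2* = 5.7534. Change: 5.7534 − 3.8356 = 1.9178.

Δx_2* = 1.9178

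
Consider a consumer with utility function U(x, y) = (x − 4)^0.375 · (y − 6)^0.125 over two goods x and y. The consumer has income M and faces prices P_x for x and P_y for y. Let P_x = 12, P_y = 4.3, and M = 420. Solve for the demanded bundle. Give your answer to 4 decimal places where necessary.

MRS = 3·(y−6)/(x−4). Tangency with P_x/P_y gives y−6 = (1/3)·(P_x/P_y)·(x−4).
After buying the subsistence bundle (4, 6), a share 0.75 of the remaining income goes to x: x* = 4 + 0.75·(M − 4P_x − 6P_y)/P_x.
Discretionary income = 420 − 4·12 − 6·4.3 = 346.2; x* = 4 + 0.75·346.2/12 = 25.6375; y* = 6 + 0.25·346.2/4.3 = 26.1279.

x* = 25.6375, y* = 26.1279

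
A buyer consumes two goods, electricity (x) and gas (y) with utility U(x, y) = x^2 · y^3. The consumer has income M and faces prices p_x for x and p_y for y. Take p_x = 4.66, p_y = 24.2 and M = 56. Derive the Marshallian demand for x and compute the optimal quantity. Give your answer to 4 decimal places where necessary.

Demand: x*(p_x,p_y,M) = 0.4·M/p_x and y* = 0.6·M/p_y.
At p_x=4.66, p_y=24.2, M=56: x* = 0.4·56/4.66 = 4.8069.

x* = 4.8069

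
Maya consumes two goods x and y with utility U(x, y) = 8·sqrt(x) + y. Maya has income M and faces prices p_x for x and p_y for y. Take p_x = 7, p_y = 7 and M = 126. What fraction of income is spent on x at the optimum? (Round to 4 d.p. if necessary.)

Set MRS = p_x/p_y: 4·x^(−1/2) = p_x/p_y.
Thus x* = (4·p_y/p_x)² — independent of M — with the rest of income spent on y.
Plugging in: x* = (4·7/7)² = 16, y* = 2.
Expenditure on x: 7·16 = 112; share = 0.8889.

share on x = 0.8889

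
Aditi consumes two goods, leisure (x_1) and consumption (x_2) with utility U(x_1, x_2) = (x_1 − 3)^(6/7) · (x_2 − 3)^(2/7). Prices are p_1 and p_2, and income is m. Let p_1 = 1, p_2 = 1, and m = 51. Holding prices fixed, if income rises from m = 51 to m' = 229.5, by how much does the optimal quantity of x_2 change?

Let x_1' = x_1−3, x_2' = x_2−3. MRS = 3·x_2'/x_1' = p_1/p_2.
After buying the subsistence bundle (3, 3), a share 0.75 of the remaining income goes to x_1: x_1* = 3 + 0.75·(m − 3p_1 − 3p_2)/p_1.
Discretionary income = 51 − 3·1 − 3·1 = 45; x_2* = 3 + 0.25·45/1 = 14.25.
At m' = 229.5: x_2* = 58.875. Change: 58.875 − 14.25 = 44.625.

Δx_2* = 44.625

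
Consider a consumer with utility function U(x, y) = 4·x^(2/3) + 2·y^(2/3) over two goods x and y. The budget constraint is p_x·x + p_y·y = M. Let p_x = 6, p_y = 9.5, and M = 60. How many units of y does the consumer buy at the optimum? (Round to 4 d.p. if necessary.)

y* = 0.3

From the CES first-order condition, 2·(y/x)^(1/3) = p_x/p_y.
Hence y/x = ((1/2)·p_x/p_y)^(1/(1/3)), i.e. raised to the 3 power.
With the ratio pinned down, the budget gives x* = M/(p_x + p_y·(y/x)) and y* = (y/x)·x*.
Numerically y/x = 0.031491, so x* = 60/(6 + 9.5·0.031491) = 9.5251 and y* = 0.031491·9.5251 = 0.3.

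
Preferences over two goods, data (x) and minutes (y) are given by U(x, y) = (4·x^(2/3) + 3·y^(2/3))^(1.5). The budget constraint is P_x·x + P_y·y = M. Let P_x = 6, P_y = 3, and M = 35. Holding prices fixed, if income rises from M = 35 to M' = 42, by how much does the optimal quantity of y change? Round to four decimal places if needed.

From the CES first-order condition, (4/3)·(y/x)^(1/3) = P_x/P_y.
Solve for the ratio: y/x = [(3/4)·P_x/P_y]^(3).
Substitute y = (y/x)·x into the budget: x* = M/(P_x + P_y·(y/x)).
Numerically y/x = 3.375, so x* = 35/(6 + 3·3.375) = 2.1705 and y* = 3.375·2.1705 = 7.3256.
At M' = 42: y* = 8.7907. Change: 8.7907 − 7.3256 = 1.4651.

Δy* = 1.4651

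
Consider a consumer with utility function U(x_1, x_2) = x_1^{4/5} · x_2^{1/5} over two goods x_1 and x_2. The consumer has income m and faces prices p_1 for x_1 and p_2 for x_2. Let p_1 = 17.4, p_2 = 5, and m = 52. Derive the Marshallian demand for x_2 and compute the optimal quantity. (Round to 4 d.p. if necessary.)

x_2* = 2.08

The MRS is 4·x_2/x_1. Set MRS = p_1/p_2.
So 0.8·p_2·x_2 = 0.2·p_1·x_1; combined with the budget, a share 0.8 of income goes to x_1.
Demand: x_1*(p_1,p_2,m) = 0.8·m/p_1 and x_2* = 0.2·m/p_2.
At p_1=17.4, p_2=5, m=52: x_2* = 0.2·52/5 = 2.08.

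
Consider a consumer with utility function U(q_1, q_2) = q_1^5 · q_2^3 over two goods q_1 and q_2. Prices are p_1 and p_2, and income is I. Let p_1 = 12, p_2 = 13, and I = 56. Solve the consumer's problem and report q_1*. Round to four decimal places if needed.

q_1* = 2.9167

At p_1=12, p_2=13, I=56: q_1* = 0.625·56/12 = 2.9167.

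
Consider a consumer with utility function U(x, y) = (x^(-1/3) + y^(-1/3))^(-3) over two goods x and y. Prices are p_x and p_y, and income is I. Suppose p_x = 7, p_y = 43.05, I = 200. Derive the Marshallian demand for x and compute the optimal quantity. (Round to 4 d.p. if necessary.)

From the CES first-order condition, (y/x)^(4/3) = p_x/p_y.
Solve for the ratio: y/x = [p_x/p_y]^(0.75).
Substitute y = (y/x)·x into the budget: x* = I/(p_x + p_y·(y/x)).
Numerically y/x = 0.256061, so x* = 200/(7 + 43.05·0.256061) = 11.0967.

x* = 11.0967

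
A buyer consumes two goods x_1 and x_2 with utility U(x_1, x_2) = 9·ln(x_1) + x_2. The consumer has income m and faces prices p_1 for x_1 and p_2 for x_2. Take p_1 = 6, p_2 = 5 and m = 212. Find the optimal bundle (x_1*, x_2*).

x_1* = 7.5, x_2* = 33.4

At the given prices: x_1* = 9·5/6 = 7.5, and x_2* = 33.4.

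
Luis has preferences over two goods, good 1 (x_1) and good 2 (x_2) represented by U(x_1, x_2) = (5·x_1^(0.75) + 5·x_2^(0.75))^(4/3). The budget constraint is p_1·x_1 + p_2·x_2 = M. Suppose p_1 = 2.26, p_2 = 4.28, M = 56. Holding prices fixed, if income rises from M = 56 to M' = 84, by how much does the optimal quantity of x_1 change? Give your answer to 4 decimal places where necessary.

Δx_1* = 10.7994

MRS = MU_x_1/MU_x_2 = (x_2/x_1)^(0.25). Set equal to p_1/p_2.
Hence x_2/x_1 = (p_1/p_2)^(1/(0.25)), i.e. raised to the 4 power.
Substitute x_2 = (x_2/x_1)·x_1 into the budget: x_1* = M/(p_1 + p_2·(x_2/x_1)).
Numerically x_2/x_1 = 0.077743, so x_1* = 56/(2.26 + 4.28·0.077743) = 21.5988.
At M' = 84: x_1* = 32.3982. Change: 32.3982 − 21.5988 = 10.7994.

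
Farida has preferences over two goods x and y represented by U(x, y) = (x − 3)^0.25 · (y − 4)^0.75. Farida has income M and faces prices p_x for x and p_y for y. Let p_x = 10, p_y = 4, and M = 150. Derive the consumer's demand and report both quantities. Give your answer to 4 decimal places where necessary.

Let x' = x−3, y' = y−4. MRS = (1/3)·y'/x' = p_x/p_y.
After buying the subsistence bundle (3, 4), a share 0.25 of the remaining income goes to x: x* = 3 + 0.25·(M − 3p_x − 4p_y)/p_x.
Discretionary income = 150 − 3·10 − 4·4 = 104; x* = 3 + 0.25·104/10 = 5.6; y* = 4 + 0.75·104/4 = 23.5.

x* = 5.6, y* = 23.5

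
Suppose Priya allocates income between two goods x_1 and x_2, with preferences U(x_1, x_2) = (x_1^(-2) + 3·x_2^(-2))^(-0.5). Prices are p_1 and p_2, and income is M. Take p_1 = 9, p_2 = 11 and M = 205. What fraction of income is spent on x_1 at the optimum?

Substitute x_2 = (x_2/x_1)·x_1 into the budget: x_1* = M/(p_1 + p_2·(x_2/x_1)).
Numerically x_2/x_1 = 1.348933, so x_1* = 205/(9 + 11·1.348933) = 8.5996 and x_2* = 1.348933·8.5996 = 11.6003.
Expenditure on x_1: 9·8.5996 = 77.3966; share = 0.3775.

share on x_1 = 0.3775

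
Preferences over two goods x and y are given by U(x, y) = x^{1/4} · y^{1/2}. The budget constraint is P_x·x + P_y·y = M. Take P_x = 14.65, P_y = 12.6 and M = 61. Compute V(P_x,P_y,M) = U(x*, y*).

MU_x/MU_y = (0.25·y)/(0.5·x); tangency sets this equal to P_x/P_y.
So 0.25·P_y·y = 0.5·P_x·x; combined with the budget, a share 1/3 of income goes to x.
Demand: x*(P_x,P_y,M) = 1/3·M/P_x and y* = 2/3·M/P_y.
At P_x=14.65, P_y=12.6, M=61: x* = 1/3·61/14.65 = 1.3879, y* = 3.2275.
Utility at the optimum: U(1.3879, 3.2275) = 1.95.

V = 1.95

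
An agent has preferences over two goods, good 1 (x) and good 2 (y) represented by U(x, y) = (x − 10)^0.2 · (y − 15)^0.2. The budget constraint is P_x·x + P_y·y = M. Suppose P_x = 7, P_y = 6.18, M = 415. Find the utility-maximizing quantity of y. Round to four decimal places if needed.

MRS = (y−15)/(x−10). Tangency with P_x/P_y gives y−15 = (P_x/P_y)·(x−10).
Substituting into the budget: x* = 10 + 0.5·(M − 10·P_x − 15·P_y)/P_x, and y* = 15 + 0.5·(…)/P_y.
Discretionary income = 415 − 10·7 − 15·6.18 = 252.3; y* = 15 + 0.5·252.3/6.18 = 35.4126.

y* = 35.4126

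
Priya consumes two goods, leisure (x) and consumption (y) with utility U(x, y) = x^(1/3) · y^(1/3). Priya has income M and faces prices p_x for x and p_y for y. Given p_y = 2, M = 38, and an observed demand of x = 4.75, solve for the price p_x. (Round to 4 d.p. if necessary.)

The MRS is y/x. Set MRS = p_x/p_y.
Rearranging, p_y·y = p_x·x. Substituting into the budget gives p_x·x·(1 + 1) = M.
Demand: x*(p_x,p_y,M) = 0.5·M/p_x and y* = 0.5·M/p_y.
Set x* = 4.75 in the demand function and solve for p_x: p_x = 4.

p_x = 4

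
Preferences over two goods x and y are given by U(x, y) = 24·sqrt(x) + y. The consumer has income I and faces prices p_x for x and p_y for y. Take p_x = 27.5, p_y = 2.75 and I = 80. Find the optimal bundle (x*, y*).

Utility is quasi-linear in y; the FOC for x is 12/√x = p_x/p_y.
Thus x* = (12·p_y/p_x)² — independent of I — with the rest of income spent on y.
Plugging in: x* = (12·2.75/27.5)² = 1.44, y* = 14.6909.

x* = 1.44, y* = 14.6909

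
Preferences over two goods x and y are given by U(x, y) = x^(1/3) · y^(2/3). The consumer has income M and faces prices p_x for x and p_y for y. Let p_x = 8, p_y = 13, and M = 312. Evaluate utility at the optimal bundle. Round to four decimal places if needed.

MU_x/MU_y = (1/3·y)/(2/3·x); tangency sets this equal to p_x/p_y.
Rearranging, p_y·y = 2·p_x·x. Substituting into the budget gives p_x·x·(1 + 2) = M.
Demand: x*(p_x,p_y,M) = 1/3·M/p_x and y* = 2/3·M/p_y.
At p_x=8, p_y=13, M=312: x* = 1/3·312/8 = 13, y* = 16.
Utility at the optimum: U(13, 16) = 14.93.

V = 14.93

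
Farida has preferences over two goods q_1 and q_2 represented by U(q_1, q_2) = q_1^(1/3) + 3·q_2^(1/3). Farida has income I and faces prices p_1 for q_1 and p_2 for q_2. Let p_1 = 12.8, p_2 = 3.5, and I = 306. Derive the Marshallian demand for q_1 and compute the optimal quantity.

q_1* = 2.1858

MRS = MU_q_1/MU_q_2 = (1/3)·(q_2/q_1)^(2/3). Set equal to p_1/p_2.
Hence q_2/q_1 = (3·p_1/p_2)^(1/(2/3)), i.e. raised to the 1.5 power.
With the ratio pinned down, the budget gives q_1* = I/(p_1 + p_2·(q_2/q_1)) and q_2* = (q_2/q_1)·q_1*.
Numerically q_2/q_1 = 36.340824, so q_1* = 306/(12.8 + 3.5·36.340824) = 2.1858.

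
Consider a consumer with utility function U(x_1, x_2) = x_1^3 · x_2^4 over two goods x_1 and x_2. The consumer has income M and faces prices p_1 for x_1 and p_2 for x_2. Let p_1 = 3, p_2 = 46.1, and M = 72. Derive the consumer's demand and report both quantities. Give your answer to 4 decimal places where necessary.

x_1* = 10.2857, x_2* = 0.8925

Tangency: MRS = (3/4)·x_2/x_1 = p_1/p_2.
So 3·p_2·x_2 = 4·p_1·x_1; combined with the budget, a share 3/7 of income goes to x_1.
Demand: x_1*(p_1,p_2,M) = 3/7·M/p_1 and x_2* = 4/7·M/p_2.
At p_1=3, p_2=46.1, M=72: x_1* = 3/7·72/3 = 10.2857, x_2* = 0.8925.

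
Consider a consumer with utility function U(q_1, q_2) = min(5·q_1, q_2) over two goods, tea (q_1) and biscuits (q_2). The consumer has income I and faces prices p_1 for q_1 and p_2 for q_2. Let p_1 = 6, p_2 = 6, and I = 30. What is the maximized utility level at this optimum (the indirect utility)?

V = 4.1667

Leontief preferences: the optimum is at the kink where q_1/1 = q_2/5, i.e. q_2 = 5·q_1.
Budget: p_1·q_1 + p_2·5·q_1 = I, so (p_1 + 5·p_2)·q_1 = I.
Demand: q_1*(p_1,p_2,I) = I/(p_1 + 5·p_2), q_2* = 5·I/(p_1 + 5·p_2).
Here 6 + 5·6 = 36, giving q_1* = 0.8333 and q_2* = 4.1667.
Utility at the optimum: U(0.8333, 4.1667) = 4.1667.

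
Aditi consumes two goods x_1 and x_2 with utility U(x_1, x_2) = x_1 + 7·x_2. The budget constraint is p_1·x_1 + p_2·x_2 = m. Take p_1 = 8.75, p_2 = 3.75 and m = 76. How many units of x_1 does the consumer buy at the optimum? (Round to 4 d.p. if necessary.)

x_1* = 0

Perfect substitutes: compare marginal utility per dollar. 1/p_1 vs 7/p_2 → 0.1143 vs 1.8667.
x_2 gives more utility per dollar, so spend all income on x_2: x_2* = m/p_2, x_1* = 0.
Numerically: x_1* = 0, x_2* = 20.2667.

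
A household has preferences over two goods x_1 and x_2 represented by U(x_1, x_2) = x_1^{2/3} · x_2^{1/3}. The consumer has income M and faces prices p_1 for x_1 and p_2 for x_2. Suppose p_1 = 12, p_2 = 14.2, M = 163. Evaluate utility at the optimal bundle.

V = 6.7952

Tangency: MRS = 2·x_2/x_1 = p_1/p_2.
So 2/3·p_2·x_2 = 1/3·p_1·x_1; combined with the budget, a share 2/3 of income goes to x_1.
Demand: x_1*(p_1,p_2,M) = 2/3·M/p_1 and x_2* = 1/3·M/p_2.
At p_1=12, p_2=14.2, M=163: x_1* = 2/3·163/12 = 9.0556, x_2* = 3.8263.
Utility at the optimum: U(9.0556, 3.8263) = 6.7952.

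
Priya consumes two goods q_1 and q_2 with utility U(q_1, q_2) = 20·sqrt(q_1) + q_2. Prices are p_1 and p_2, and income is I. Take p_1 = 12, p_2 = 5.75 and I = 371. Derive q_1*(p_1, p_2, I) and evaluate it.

Set MRS = p_1/p_2: 10·q_1^(−1/2) = p_1/p_2.
Solve: √q_1 = 10·p_2/p_1, so q_1*(p_1,p_2) = (10·p_2/p_1)², and q_2* = (I − p_1·q_1*)/p_2.
Plugging in: q_1* = (10·5.75/12)² = 22.9601.

q_1* = 22.9601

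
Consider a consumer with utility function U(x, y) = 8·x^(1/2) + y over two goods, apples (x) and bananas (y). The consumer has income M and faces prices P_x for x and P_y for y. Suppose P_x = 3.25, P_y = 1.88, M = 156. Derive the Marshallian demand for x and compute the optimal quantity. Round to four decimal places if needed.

Solve: √x = 4·P_y/P_x, so x*(P_x,P_y) = (4·P_y/P_x)², and y* = (M − P_x·x*)/P_y.
Plugging in: x* = (4·1.88/3.25)² = 5.3539.

x* = 5.3539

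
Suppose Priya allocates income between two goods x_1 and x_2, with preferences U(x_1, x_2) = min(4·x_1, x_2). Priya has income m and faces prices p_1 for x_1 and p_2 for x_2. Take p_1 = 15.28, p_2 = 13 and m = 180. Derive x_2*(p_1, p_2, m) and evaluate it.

Leontief preferences: the optimum is at the kink where x_1/1 = x_2/4, i.e. x_2 = 4·x_1.
Budget: p_1·x_1 + p_2·4·x_1 = m, so (p_1 + 4·p_2)·x_1 = m.
Demand: x_1*(p_1,p_2,m) = m/(p_1 + 4·p_2), x_2* = 4·m/(p_1 + 4·p_2).
Here 15.28 + 4·13 = 67.28, giving x_2* = 10.7015.

x_2* = 10.7015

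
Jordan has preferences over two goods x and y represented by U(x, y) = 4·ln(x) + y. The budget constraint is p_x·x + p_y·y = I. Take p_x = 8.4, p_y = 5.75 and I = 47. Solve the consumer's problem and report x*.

x* = 2.7381

So x*(p_x,p_y) = 4·p_y/p_x, independent of income; and y* = (I − 4·p_y)/p_y.
At the given prices: x* = 4·5.75/8.4 = 2.7381.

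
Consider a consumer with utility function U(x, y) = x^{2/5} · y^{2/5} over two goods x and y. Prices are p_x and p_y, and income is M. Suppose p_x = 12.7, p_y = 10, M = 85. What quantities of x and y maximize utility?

Tangency: MRS = y/x = p_x/p_y.
Rearranging, p_y·y = p_x·x. Substituting into the budget gives p_x·x·(1 + 1) = M.
Demand: x*(p_x,p_y,M) = 0.5·M/p_x and y* = 0.5·M/p_y.
At p_x=12.7, p_y=10, M=85: x* = 0.5·85/12.7 = 3.3465, y* = 4.25.

x* = 3.3465, y* = 4.25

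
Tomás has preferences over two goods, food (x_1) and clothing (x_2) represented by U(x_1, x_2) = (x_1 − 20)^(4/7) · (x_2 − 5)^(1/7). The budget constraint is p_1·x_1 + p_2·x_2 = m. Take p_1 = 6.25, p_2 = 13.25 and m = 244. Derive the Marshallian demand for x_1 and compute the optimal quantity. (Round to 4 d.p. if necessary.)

x_1* = 26.752

MRS = 4·(x_2−5)/(x_1−20). Tangency with p_1/p_2 gives x_2−5 = (1/4)·(p_1/p_2)·(x_1−20).
Substituting into the budget: x_1* = 20 + 0.8·(m − 20·p_1 − 5·p_2)/p_1, and x_2* = 5 + 0.2·(…)/p_2.
Discretionary income = 244 − 20·6.25 − 5·13.25 = 52.75; x_1* = 20 + 0.8·52.75/6.25 = 26.752.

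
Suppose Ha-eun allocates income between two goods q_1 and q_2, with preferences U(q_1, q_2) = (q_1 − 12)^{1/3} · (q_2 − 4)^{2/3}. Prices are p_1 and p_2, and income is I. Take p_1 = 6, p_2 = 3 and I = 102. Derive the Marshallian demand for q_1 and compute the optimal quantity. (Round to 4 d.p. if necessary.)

q_1* = 13

Let q_1' = q_1−12, q_2' = q_2−4. MRS = (1/2)·q_2'/q_1' = p_1/p_2.
After buying the subsistence bundle (12, 4), a share 1/3 of the remaining income goes to q_1: q_1* = 12 + 1/3·(I − 12p_1 − 4p_2)/p_1.
Discretionary income = 102 − 12·6 − 4·3 = 18; q_1* = 12 + 1/3·18/6 = 13.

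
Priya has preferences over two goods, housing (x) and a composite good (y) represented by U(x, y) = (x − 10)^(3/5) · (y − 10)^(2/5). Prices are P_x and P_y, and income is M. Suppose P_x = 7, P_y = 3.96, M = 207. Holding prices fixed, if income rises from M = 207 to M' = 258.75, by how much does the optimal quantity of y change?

Δy* = 5.2273

MRS = (3/2)·(y−10)/(x−10). Tangency with P_x/P_y gives y−10 = (2/3)·(P_x/P_y)·(x−10).
Substituting into the budget: x* = 10 + 0.6·(M − 10·P_x − 10·P_y)/P_x, and y* = 10 + 0.4·(…)/P_y.
Discretionary income = 207 − 10·7 − 10·3.96 = 97.4; y* = 10 + 0.4·97.4/3.96 = 19.8384.
At M' = 258.75: y* = 25.0657. Change: 25.0657 − 19.8384 = 5.2273.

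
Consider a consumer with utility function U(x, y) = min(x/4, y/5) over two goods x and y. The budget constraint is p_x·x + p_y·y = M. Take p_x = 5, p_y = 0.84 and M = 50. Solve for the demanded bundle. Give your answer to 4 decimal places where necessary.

With perfect complements, no substitution: consume in ratio x:y = 4:5.
Budget: p_x·x + p_y·(5/4)·x = M, so (4·p_x + 5·p_y)·x = 4·M.
Demand: x*(p_x,p_y,M) = 4·M/(4·p_x + 5·p_y), y* = 5·M/(4·p_x + 5·p_y).
Here 4·5 + 5·0.84 = 24.2, giving x* = 8.2645 and y* = 10.3306.

x* = 8.2645, y* = 10.3306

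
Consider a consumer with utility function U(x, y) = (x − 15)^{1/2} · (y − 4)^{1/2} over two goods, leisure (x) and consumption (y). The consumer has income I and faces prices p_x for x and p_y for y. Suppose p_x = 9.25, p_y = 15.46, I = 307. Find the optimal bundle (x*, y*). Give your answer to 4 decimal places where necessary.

x* = 20.7519, y* = 7.4415

MRS = (y−4)/(x−15). Tangency with p_x/p_y gives y−4 = (p_x/p_y)·(x−15).
Substituting into the budget: x* = 15 + 0.5·(I − 15·p_x − 4·p_y)/p_x, and y* = 4 + 0.5·(…)/p_y.
Discretionary income = 307 − 15·9.25 − 4·15.46 = 106.41; x* = 15 + 0.5·106.41/9.25 = 20.7519; y* = 4 + 0.5·106.41/15.46 = 7.4415.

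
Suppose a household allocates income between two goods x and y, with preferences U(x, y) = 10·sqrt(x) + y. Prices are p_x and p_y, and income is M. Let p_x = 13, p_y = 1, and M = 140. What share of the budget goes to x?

share on x = 0.0137

MU_x = 5/√x, MU_y = 1. Tangency: 5/√x = p_x/p_y.
Solve: √x = 5·p_y/p_x, so x*(p_x,p_y) = (5·p_y/p_x)², and y* = (M − p_x·x*)/p_y.
Plugging in: x* = (5·1/13)² = 0.1479, y* = 138.0769.
Expenditure on x: 13·0.1479 = 1.9231; share = 0.0137.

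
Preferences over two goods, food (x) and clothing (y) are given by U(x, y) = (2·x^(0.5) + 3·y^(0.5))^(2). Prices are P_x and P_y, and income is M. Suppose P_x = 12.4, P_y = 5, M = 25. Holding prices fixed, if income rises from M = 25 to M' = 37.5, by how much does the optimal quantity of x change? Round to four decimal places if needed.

Δx* = 0.1532

Substitute y = (y/x)·x into the budget: x* = M/(P_x + P_y·(y/x)).
Numerically y/x = 13.8384, so x* = 25/(12.4 + 5·13.8384) = 0.3064.
At M' = 37.5: x* = 0.4596. Change: 0.4596 − 0.3064 = 0.1532.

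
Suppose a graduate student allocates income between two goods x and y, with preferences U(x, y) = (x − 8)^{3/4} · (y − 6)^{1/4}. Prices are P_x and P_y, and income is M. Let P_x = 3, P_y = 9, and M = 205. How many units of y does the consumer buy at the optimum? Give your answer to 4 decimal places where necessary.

MRS = 3·(y−6)/(x−8). Tangency with P_x/P_y gives y−6 = (1/3)·(P_x/P_y)·(x−8).
After buying the subsistence bundle (8, 6), a share 0.75 of the remaining income goes to x: x* = 8 + 0.75·(M − 8P_x − 6P_y)/P_x.
Discretionary income = 205 − 8·3 − 6·9 = 127; y* = 6 + 0.25·127/9 = 9.5278.

y* = 9.5278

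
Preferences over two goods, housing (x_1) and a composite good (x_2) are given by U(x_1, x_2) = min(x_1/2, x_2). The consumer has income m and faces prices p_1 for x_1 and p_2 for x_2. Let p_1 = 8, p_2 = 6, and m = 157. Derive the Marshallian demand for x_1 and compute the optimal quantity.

Leontief preferences: the optimum is at the kink where x_1/2 = x_2/1, i.e. x_2 = (1/2)·x_1.
Budget: p_1·x_1 + p_2·(1/2)·x_1 = m, so (2·p_1 + p_2)·x_1 = 2·m.
Demand: x_1*(p_1,p_2,m) = 2·m/(2·p_1 + p_2), x_2* = m/(2·p_1 + p_2).
Here 2·8 + 6 = 22, giving x_1* = 14.2727.

x_1* = 14.2727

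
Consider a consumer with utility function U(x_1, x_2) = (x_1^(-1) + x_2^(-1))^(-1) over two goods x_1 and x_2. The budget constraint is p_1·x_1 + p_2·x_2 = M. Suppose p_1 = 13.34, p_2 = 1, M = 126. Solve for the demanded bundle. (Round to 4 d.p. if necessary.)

x_1* = 7.4151, x_2* = 27.0828

From the CES first-order condition, (x_2/x_1)^(2) = p_1/p_2.
Solve for the ratio: x_2/x_1 = [p_1/p_2]^(0.5).
With the ratio pinned down, the budget gives x_1* = M/(p_1 + p_2·(x_2/x_1)) and x_2* = (x_2/x_1)·x_1*.
Numerically x_2/x_1 = 3.652396, so x_1* = 126/(13.34 + 1·3.652396) = 7.4151 and x_2* = 3.652396·7.4151 = 27.0828.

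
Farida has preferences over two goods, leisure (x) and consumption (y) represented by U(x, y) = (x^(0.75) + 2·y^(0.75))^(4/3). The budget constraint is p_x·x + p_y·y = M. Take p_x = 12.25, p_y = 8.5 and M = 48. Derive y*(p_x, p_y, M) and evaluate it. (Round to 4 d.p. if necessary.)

y* = 5.5316

MU_x ∝ x^(-0.25), MU_y ∝ 2·y^(-0.25), so MRS = (1/2)·(y/x)^(0.25) = p_x/p_y.
Hence y/x = (2·p_x/p_y)^(1/(0.25)), i.e. raised to the 4 power.
Substitute y = (y/x)·x into the budget: x* = M/(p_x + p_y·(y/x)).
Numerically y/x = 69.022174, so x* = 48/(12.25 + 8.5·69.022174) = 0.0801 and y* = 69.022174·0.0801 = 5.5316.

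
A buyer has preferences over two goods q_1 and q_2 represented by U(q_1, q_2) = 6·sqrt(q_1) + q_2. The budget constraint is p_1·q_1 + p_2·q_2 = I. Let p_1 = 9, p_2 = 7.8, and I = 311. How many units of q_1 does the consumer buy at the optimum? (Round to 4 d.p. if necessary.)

Thus q_1* = (3·p_2/p_1)² — independent of I — with the rest of income spent on q_2.
Plugging in: q_1* = (3·7.8/9)² = 6.76.

q_1* = 6.76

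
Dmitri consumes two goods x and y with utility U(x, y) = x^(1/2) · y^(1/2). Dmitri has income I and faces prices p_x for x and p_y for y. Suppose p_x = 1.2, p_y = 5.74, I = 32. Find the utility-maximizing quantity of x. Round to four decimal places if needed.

x* = 13.3333

The MRS is y/x. Set MRS = p_x/p_y.
So 0.5·p_y·y = 0.5·p_x·x; combined with the budget, a share 0.5 of income goes to x.
Demand: x*(p_x,p_y,I) = 0.5·I/p_x and y* = 0.5·I/p_y.
At p_x=1.2, p_y=5.74, I=32: x* = 0.5·32/1.2 = 13.3333.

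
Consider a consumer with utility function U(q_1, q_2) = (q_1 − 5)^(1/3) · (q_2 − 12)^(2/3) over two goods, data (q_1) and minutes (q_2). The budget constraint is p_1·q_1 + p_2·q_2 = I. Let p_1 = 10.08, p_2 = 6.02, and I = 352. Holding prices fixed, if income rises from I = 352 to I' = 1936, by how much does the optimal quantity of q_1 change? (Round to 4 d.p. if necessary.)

MRS = (1/2)·(q_2−12)/(q_1−5). Tangency with p_1/p_2 gives q_2−12 = 2·(p_1/p_2)·(q_1−5).
Substituting into the budget: q_1* = 5 + 1/3·(I − 5·p_1 − 12·p_2)/p_1, and q_2* = 12 + 2/3·(…)/p_2.
Discretionary income = 352 − 5·10.08 − 12·6.02 = 229.36; q_1* = 5 + 1/3·229.36/10.08 = 12.5847.
At I' = 1936: q_1* = 64.9656. Change: 64.9656 − 12.5847 = 52.381.

Δq_1* = 52.381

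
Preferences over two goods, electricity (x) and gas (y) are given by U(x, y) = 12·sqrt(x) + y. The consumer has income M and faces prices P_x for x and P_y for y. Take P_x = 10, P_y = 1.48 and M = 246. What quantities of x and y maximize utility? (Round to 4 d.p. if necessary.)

x* = 0.7885, y* = 160.8882

Thus x* = (6·P_y/P_x)² — independent of M — with the rest of income spent on y.
Plugging in: x* = (6·1.48/10)² = 0.7885, y* = 160.8882.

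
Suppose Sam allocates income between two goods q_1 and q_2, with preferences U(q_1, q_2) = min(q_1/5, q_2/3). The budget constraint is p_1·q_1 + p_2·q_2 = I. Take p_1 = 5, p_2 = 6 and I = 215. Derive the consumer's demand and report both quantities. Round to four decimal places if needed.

q_1* = 25, q_2* = 15

Here 5·5 + 3·6 = 43, giving q_1* = 25 and q_2* = 15.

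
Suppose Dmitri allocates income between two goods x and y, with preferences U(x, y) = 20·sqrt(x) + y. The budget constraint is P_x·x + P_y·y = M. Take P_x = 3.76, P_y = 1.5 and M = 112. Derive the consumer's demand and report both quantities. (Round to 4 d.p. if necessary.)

x* = 15.915, y* = 34.773

Utility is quasi-linear in y; the FOC for x is 10/√x = P_x/P_y.
Thus x* = (10·P_y/P_x)² — independent of M — with the rest of income spent on y.
Plugging in: x* = (10·1.5/3.76)² = 15.915, y* = 34.773.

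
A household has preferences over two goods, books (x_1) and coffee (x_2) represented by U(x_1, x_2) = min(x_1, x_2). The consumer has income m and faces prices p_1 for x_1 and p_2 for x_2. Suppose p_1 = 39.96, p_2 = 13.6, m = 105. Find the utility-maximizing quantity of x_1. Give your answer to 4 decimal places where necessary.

x_1* = 1.9604

Demand: x_1*(p_1,p_2,m) = m/(p_1 + p_2), x_2* = m/(p_1 + p_2).
Here 39.96 + 13.6 = 53.56, giving x_1* = 1.9604.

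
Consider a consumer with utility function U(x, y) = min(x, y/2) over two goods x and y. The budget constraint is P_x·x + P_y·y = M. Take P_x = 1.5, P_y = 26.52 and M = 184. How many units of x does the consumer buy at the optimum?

Leontief preferences: the optimum is at the kink where x/1 = y/2, i.e. y = 2·x.
Budget: P_x·x + P_y·2·x = M, so (P_x + 2·P_y)·x = M.
Demand: x*(P_x,P_y,M) = M/(P_x + 2·P_y), y* = 2·M/(P_x + 2·P_y).
Here 1.5 + 2·26.52 = 54.54, giving x* = 3.3737.

x* = 3.3737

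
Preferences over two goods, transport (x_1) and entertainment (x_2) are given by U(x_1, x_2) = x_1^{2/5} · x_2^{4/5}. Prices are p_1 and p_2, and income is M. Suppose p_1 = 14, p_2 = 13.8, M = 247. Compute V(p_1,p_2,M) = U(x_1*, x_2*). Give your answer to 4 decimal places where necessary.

V = 14.7625

At p_1=14, p_2=13.8, M=247: x_1* = 1/3·247/14 = 5.881, x_2* = 11.9324.
Utility at the optimum: U(5.881, 11.9324) = 14.7625.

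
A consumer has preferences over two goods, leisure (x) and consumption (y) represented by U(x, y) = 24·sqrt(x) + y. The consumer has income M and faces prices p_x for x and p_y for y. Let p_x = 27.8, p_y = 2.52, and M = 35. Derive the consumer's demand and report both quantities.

MU_x = 12/√x, MU_y = 1. Tangency: 12/√x = p_x/p_y.
Solve: √x = 12·p_y/p_x, so x*(p_x,p_y) = (12·p_y/p_x)², and y* = (M − p_x·x*)/p_y.
Plugging in: x* = (12·2.52/27.8)² = 1.1832, y* = 0.8357.

x* = 1.1832, y* = 0.8357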